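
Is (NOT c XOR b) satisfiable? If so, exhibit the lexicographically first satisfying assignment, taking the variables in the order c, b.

c=0, b=0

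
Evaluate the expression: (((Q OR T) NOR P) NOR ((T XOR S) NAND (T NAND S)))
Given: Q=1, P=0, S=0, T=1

Substituting: (((1 OR 1) NOR 0) NOR ((1 XOR 0) NAND (1 NAND 0)))
= 1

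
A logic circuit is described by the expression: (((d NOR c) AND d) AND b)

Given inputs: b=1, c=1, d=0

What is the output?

Substituting: (((0 NOR 1) AND 0) AND 1)
= 0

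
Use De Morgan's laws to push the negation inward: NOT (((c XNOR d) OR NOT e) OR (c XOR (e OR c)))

NOT ((c XNOR d) OR NOT e) AND NOT (c XOR (e OR c))
De Morgan's: NOT(OR of terms) = AND of negations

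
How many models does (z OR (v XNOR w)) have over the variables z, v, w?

Satisfying assignments: (0,0,0), (0,1,1), (1,0,0), (1,0,1), (1,1,0), (1,1,1)
Count: 6 out of 8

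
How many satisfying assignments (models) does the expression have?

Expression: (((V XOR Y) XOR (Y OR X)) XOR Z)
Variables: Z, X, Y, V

Satisfying assignments: (0,0,0,1), (0,0,1,1), (0,1,0,0), (0,1,1,1), (1,0,0,0), (1,0,1,0), (1,1,0,1), (1,1,1,0)
Count: 8 out of 16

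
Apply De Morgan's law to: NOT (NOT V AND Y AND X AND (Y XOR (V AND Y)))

V OR NOT Y OR NOT X OR NOT (Y XOR (V AND Y))
De Morgan's: NOT(AND of terms) = OR of negations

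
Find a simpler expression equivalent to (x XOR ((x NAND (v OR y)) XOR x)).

By XOR self-cancellation ((E XOR v) XOR v = E):
= (x NAND (v OR y))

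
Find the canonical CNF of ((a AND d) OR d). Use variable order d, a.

(d OR a) AND (d OR NOT a)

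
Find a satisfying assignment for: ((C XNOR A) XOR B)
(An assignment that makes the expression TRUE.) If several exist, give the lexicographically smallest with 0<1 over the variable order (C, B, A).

C=0, B=0, A=0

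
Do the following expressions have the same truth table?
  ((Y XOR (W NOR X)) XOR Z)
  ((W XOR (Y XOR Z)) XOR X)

No. Counterexample: with W=0, X=0, Z=0, Y=0, Expression 1 = 1 but Expression 2 = 0.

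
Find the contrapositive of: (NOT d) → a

Contrapositive: NOT a → d
Note: A statement and its contrapositive are logically equivalent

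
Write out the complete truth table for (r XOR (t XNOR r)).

r | t | Output
--------------
0 | 0 | 1
0 | 1 | 0
1 | 0 | 1
1 | 1 | 0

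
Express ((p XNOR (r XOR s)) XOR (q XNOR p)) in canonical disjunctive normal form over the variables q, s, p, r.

(NOT q AND NOT s AND NOT p AND r) OR (NOT q AND NOT s AND p AND r) OR (NOT q AND s AND NOT p AND NOT r) OR (NOT q AND s AND p AND NOT r) OR (q AND NOT s AND NOT p AND NOT r) OR (q AND NOT s AND p AND NOT r) OR (q AND s AND NOT p AND r) OR (q AND s AND p AND r)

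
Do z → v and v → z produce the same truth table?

No, Converse is not equivalent to original (counterexample: v=0, z=1, w=0)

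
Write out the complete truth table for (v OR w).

v | w | Output
--------------
0 | 0 | 0
0 | 1 | 1
1 | 0 | 1
1 | 1 | 1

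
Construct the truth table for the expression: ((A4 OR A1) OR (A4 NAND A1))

A1 | A4 | Output
----------------
0 | 0 | 1
0 | 1 | 1
1 | 0 | 1
1 | 1 | 1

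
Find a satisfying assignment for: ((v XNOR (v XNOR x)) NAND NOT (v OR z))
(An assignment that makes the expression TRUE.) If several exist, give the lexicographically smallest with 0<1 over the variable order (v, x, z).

v=0, x=0, z=0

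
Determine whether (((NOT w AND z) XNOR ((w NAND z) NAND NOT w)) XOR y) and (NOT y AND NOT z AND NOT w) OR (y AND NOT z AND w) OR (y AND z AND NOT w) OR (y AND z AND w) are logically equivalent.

Yes, they are equivalent — the two output columns agree on all 8 assignments:
y | z | w | Expression 1 | Expression 2
---------------------------------------
0 | 0 | 0 | 1 | 1
0 | 0 | 1 | 0 | 0
0 | 1 | 0 | 0 | 0
0 | 1 | 1 | 0 | 0
1 | 0 | 0 | 0 | 0
1 | 0 | 1 | 1 | 1
1 | 1 | 0 | 1 | 1
1 | 1 | 1 | 1 | 1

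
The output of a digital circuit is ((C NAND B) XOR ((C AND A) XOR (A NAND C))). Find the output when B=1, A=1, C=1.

Substituting: ((1 NAND 1) XOR ((1 AND 1) XOR (1 NAND 1)))
= 1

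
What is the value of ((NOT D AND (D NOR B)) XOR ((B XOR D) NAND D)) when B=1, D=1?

Substituting: ((NOT 1 AND (1 NOR 1)) XOR ((1 XOR 1) NAND 1))
= 1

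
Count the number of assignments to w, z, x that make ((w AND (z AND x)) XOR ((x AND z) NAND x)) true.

Satisfying assignments: (0,0,0), (0,0,1), (0,1,0), (1,0,0), (1,0,1), (1,1,0), (1,1,1)
Count: 7 out of 8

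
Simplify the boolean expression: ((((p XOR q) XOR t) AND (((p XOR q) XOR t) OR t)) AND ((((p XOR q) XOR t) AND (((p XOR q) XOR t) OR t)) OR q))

By absorption (E AND (E OR v) = E) then absorption (E AND (E OR v) = E):
= ((p XOR q) XOR t)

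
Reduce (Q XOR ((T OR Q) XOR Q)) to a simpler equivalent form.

By XOR self-cancellation ((E XOR v) XOR v = E):
= (T OR Q)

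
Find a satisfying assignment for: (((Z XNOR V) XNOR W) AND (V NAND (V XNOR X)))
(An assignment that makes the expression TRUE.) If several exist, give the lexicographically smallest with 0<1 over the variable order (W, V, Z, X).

W=0, V=0, Z=1, X=0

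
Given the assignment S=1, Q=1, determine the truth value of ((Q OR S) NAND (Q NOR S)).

Substituting: ((1 OR 1) NAND (1 NOR 1))
= 1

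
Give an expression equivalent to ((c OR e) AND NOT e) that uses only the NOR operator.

((((c NOR e) NOR (c NOR e)) NOR ((c NOR e) NOR (c NOR e))) NOR ((e NOR e) NOR (e NOR e)))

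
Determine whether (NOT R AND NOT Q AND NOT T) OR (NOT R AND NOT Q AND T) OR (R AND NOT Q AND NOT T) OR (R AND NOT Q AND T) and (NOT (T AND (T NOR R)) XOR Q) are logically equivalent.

Yes, they are equivalent — the two output columns agree on all 8 assignments:
R | Q | T | Expression 1 | Expression 2
---------------------------------------
0 | 0 | 0 | 1 | 1
0 | 0 | 1 | 1 | 1
0 | 1 | 0 | 0 | 0
0 | 1 | 1 | 0 | 0
1 | 0 | 0 | 1 | 1
1 | 0 | 1 | 1 | 1
1 | 1 | 0 | 0 | 0
1 | 1 | 1 | 0 | 0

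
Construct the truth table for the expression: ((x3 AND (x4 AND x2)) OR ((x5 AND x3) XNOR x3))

x5 | x3 | x4 | x2 | Output
--------------------------
0 | 0 | 0 | 0 | 1
0 | 0 | 0 | 1 | 1
0 | 0 | 1 | 0 | 1
0 | 0 | 1 | 1 | 1
0 | 1 | 0 | 0 | 0
0 | 1 | 0 | 1 | 0
0 | 1 | 1 | 0 | 0
0 | 1 | 1 | 1 | 1
1 | 0 | 0 | 0 | 1
1 | 0 | 0 | 1 | 1
1 | 0 | 1 | 0 | 1
1 | 0 | 1 | 1 | 1
1 | 1 | 0 | 0 | 1
1 | 1 | 0 | 1 | 1
1 | 1 | 1 | 0 | 1
1 | 1 | 1 | 1 | 1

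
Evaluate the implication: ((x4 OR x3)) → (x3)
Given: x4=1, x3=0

Antecedent ((x4 OR x3)) = 1; consequent (x3) = 0.
1 → 0 = 0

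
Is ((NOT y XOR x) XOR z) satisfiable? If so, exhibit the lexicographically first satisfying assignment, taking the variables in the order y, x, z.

y=0, x=0, z=0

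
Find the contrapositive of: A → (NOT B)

Contrapositive: B → NOT A
Note: A statement and its contrapositive are logically equivalent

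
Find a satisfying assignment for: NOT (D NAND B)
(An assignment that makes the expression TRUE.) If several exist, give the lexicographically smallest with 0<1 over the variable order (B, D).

B=1, D=1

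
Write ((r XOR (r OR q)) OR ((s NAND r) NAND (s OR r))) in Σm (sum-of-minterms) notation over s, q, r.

Σm(0, 2, 5, 6, 7) = (NOT s AND NOT q AND NOT r) OR (NOT s AND q AND NOT r) OR (s AND NOT q AND r) OR (s AND q AND NOT r) OR (s AND q AND r)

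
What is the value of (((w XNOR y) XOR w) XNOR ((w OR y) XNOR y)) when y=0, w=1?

Substituting: (((1 XNOR 0) XOR 1) XNOR ((1 OR 0) XNOR 0))
= 0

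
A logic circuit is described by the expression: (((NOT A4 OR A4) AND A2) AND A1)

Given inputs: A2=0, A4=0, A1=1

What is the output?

Substituting: (((NOT 0 OR 0) AND 0) AND 1)
= 0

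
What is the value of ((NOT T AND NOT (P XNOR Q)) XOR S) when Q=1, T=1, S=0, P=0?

Substituting: ((NOT 1 AND NOT (0 XNOR 1)) XOR 0)
= 0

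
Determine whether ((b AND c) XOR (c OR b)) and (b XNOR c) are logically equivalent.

No. Counterexample: with c=0, b=0, Expression 1 = 0 but Expression 2 = 1.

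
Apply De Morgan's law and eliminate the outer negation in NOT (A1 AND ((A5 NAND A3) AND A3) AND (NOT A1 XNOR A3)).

NOT A1 OR NOT ((A5 NAND A3) AND A3) OR NOT (NOT A1 XNOR A3)
De Morgan's: NOT(AND of terms) = OR of negations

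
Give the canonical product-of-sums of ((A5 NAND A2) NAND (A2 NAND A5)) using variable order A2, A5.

ΠM(0, 1, 2) = (A2 OR A5) AND (A2 OR NOT A5) AND (NOT A2 OR A5)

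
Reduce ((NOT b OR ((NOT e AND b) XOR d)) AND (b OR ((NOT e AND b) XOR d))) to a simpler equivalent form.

By distribution ((E OR v) AND (E OR NOT v) = E):
= ((NOT e AND b) XOR d)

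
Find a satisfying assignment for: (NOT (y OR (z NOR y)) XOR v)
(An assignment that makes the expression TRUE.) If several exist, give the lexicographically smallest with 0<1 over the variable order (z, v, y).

z=0, v=1, y=0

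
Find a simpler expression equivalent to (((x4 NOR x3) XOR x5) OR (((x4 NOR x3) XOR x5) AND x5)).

By absorption (E OR (E AND v) = E):
= ((x4 NOR x3) XOR x5)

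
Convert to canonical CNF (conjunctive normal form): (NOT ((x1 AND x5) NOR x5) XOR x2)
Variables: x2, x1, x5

(x2 OR x1 OR x5) AND (x2 OR NOT x1 OR x5) AND (NOT x2 OR x1 OR NOT x5) AND (NOT x2 OR NOT x1 OR NOT x5)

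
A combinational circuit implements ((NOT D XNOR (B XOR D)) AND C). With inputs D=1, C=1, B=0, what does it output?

Substituting: ((NOT 1 XNOR (0 XOR 1)) AND 1)
= 0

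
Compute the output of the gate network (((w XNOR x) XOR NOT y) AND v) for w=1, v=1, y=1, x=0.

Substituting: (((1 XNOR 0) XOR NOT 1) AND 1)
= 0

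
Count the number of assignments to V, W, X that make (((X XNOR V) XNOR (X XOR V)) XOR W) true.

Satisfying assignments: (0,1,0), (0,1,1), (1,1,0), (1,1,1)
Count: 4 out of 8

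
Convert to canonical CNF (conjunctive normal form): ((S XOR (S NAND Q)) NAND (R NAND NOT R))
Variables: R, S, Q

(R OR S OR Q) AND (R OR S OR NOT Q) AND (R OR NOT S OR NOT Q) AND (NOT R OR S OR Q) AND (NOT R OR S OR NOT Q) AND (NOT R OR NOT S OR NOT Q)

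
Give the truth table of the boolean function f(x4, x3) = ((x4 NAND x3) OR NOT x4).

x4 | x3 | Output
----------------
0 | 0 | 1
0 | 1 | 1
1 | 0 | 1
1 | 1 | 0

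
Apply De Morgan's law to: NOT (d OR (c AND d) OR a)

NOT d AND NOT (c AND d) AND NOT a
De Morgan's: NOT(OR of terms) = AND of negations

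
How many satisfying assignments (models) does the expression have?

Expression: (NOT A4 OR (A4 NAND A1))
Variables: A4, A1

Satisfying assignments: (0,0), (0,1), (1,0)
Count: 3 out of 4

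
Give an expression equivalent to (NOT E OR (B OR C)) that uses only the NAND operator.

(((E NAND E) NAND (E NAND E)) NAND (((B NAND B) NAND (C NAND C)) NAND ((B NAND B) NAND (C NAND C))))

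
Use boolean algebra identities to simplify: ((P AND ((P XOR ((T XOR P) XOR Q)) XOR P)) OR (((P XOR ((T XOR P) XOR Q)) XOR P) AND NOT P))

By distribution ((E AND v) OR (E AND NOT v) = E) then XOR self-cancellation ((E XOR v) XOR v = E):
= ((T XOR P) XOR Q)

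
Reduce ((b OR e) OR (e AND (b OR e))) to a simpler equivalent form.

By absorption (E OR (E AND v) = E):
= (b OR e)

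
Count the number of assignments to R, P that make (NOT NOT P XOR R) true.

Satisfying assignments: (0,1), (1,0)
Count: 2 out of 4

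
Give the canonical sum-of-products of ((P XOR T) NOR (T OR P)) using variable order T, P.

Σm(0) = (NOT T AND NOT P)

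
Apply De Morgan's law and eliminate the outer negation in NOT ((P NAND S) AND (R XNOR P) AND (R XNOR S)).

NOT (P NAND S) OR NOT (R XNOR P) OR NOT (R XNOR S)
De Morgan's: NOT(AND of terms) = OR of negations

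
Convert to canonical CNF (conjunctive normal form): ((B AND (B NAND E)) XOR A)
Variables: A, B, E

(A OR B OR E) AND (A OR B OR NOT E) AND (A OR NOT B OR NOT E) AND (NOT A OR NOT B OR E)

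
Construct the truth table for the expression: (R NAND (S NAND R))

R | S | Output
--------------
0 | 0 | 1
0 | 1 | 1
1 | 0 | 0
1 | 1 | 1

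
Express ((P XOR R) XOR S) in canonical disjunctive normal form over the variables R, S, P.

(NOT R AND NOT S AND P) OR (NOT R AND S AND NOT P) OR (R AND NOT S AND NOT P) OR (R AND S AND P)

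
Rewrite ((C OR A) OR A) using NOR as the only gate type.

((((C NOR A) NOR (C NOR A)) NOR A) NOR (((C NOR A) NOR (C NOR A)) NOR A))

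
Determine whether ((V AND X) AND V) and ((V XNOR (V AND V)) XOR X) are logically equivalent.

No. Counterexample: with V=0, X=0, Expression 1 = 0 but Expression 2 = 1.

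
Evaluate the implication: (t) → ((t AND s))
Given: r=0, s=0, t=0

Antecedent (t) = 0; consequent ((t AND s)) = 0.
0 → 0 = 1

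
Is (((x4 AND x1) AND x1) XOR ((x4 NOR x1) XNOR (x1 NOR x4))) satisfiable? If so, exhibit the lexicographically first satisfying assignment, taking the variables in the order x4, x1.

x4=0, x1=0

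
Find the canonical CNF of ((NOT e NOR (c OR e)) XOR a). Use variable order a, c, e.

(a OR c OR e) AND (a OR c OR NOT e) AND (a OR NOT c OR e) AND (a OR NOT c OR NOT e)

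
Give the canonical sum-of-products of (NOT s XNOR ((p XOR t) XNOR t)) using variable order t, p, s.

Σm(0, 3, 4, 7) = (NOT t AND NOT p AND NOT s) OR (NOT t AND p AND s) OR (t AND NOT p AND NOT s) OR (t AND p AND s)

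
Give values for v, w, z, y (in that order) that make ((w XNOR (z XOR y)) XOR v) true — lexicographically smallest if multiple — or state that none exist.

v=0, w=0, z=0, y=0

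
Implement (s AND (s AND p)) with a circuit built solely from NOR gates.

((s NOR s) NOR (((s NOR s) NOR (p NOR p)) NOR ((s NOR s) NOR (p NOR p))))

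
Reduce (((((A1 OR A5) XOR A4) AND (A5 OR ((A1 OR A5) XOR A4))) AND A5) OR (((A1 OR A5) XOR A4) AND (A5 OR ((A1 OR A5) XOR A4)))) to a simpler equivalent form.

By absorption (E OR (E AND v) = E) then absorption (E AND (E OR v) = E):
= ((A1 OR A5) XOR A4)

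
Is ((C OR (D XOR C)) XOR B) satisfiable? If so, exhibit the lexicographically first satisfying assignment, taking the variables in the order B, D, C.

B=0, D=0, C=1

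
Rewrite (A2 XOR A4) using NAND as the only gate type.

((A2 NAND (A2 NAND A4)) NAND (A4 NAND (A2 NAND A4)))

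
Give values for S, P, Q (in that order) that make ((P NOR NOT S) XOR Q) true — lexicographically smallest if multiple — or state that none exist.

S=0, P=0, Q=1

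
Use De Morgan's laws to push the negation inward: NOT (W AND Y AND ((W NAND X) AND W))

NOT W OR NOT Y OR NOT ((W NAND X) AND W)
De Morgan's: NOT(AND of terms) = OR of negations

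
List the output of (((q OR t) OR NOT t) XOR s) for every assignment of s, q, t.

s | q | t | Output
------------------
0 | 0 | 0 | 1
0 | 0 | 1 | 1
0 | 1 | 0 | 1
0 | 1 | 1 | 1
1 | 0 | 0 | 0
1 | 0 | 1 | 0
1 | 1 | 0 | 0
1 | 1 | 1 | 0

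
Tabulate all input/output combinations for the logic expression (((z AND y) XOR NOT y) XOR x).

z | x | y | Output
------------------
0 | 0 | 0 | 1
0 | 0 | 1 | 0
0 | 1 | 0 | 0
0 | 1 | 1 | 1
1 | 0 | 0 | 1
1 | 0 | 1 | 1
1 | 1 | 0 | 0
1 | 1 | 1 | 0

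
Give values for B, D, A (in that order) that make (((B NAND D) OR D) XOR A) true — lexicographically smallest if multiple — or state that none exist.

B=0, D=0, A=0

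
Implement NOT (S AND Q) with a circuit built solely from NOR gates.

(((S NOR S) NOR (Q NOR Q)) NOR ((S NOR S) NOR (Q NOR Q)))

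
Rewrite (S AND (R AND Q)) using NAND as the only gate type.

((S NAND ((R NAND Q) NAND (R NAND Q))) NAND (S NAND ((R NAND Q) NAND (R NAND Q))))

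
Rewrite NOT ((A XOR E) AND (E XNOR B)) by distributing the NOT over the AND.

NOT (A XOR E) OR NOT (E XNOR B)
De Morgan's: NOT(AND of terms) = OR of negations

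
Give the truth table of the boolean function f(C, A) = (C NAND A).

C | A | Output
--------------
0 | 0 | 1
0 | 1 | 1
1 | 0 | 1
1 | 1 | 0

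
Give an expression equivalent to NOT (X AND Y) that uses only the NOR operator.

(((X NOR X) NOR (Y NOR Y)) NOR ((X NOR X) NOR (Y NOR Y)))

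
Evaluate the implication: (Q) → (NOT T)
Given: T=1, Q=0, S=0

Antecedent (Q) = 0; consequent (NOT T) = 0.
0 → 0 = 1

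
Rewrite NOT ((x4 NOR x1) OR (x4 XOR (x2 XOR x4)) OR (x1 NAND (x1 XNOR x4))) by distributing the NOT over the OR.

NOT (x4 NOR x1) AND NOT (x4 XOR (x2 XOR x4)) AND NOT (x1 NAND (x1 XNOR x4))
De Morgan's: NOT(OR of terms) = AND of negations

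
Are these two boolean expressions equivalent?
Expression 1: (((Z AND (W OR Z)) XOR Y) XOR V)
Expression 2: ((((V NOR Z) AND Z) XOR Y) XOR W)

No. Counterexample: with Y=0, W=0, V=0, Z=1, Expression 1 = 1 but Expression 2 = 0.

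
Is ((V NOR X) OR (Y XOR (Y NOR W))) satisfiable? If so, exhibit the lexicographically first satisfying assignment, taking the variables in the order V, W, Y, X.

V=0, W=0, Y=0, X=0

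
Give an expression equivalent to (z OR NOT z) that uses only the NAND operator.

((z NAND z) NAND ((z NAND z) NAND (z NAND z)))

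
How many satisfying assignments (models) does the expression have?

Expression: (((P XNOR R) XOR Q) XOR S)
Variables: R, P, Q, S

Satisfying assignments: (0,0,0,0), (0,0,1,1), (0,1,0,1), (0,1,1,0), (1,0,0,1), (1,0,1,0), (1,1,0,0), (1,1,1,1)
Count: 8 out of 16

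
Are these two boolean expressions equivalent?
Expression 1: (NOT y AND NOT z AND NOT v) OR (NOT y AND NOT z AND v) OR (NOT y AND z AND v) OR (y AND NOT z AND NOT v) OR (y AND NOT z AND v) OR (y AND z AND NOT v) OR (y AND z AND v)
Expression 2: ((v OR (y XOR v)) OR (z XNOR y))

Yes, they are equivalent — the two output columns agree on all 8 assignments:
y | z | v | Expression 1 | Expression 2
---------------------------------------
0 | 0 | 0 | 1 | 1
0 | 0 | 1 | 1 | 1
0 | 1 | 0 | 0 | 0
0 | 1 | 1 | 1 | 1
1 | 0 | 0 | 1 | 1
1 | 0 | 1 | 1 | 1
1 | 1 | 0 | 1 | 1
1 | 1 | 1 | 1 | 1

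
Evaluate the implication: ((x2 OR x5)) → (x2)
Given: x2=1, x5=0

Antecedent ((x2 OR x5)) = 1; consequent (x2) = 1.
1 → 1 = 1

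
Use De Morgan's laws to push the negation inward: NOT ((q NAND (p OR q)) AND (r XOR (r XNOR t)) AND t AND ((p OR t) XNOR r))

NOT (q NAND (p OR q)) OR NOT (r XOR (r XNOR t)) OR NOT t OR NOT ((p OR t) XNOR r)
De Morgan's: NOT(AND of terms) = OR of negations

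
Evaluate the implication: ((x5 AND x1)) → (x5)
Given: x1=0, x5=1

Antecedent ((x5 AND x1)) = 0; consequent (x5) = 1.
0 → 1 = 1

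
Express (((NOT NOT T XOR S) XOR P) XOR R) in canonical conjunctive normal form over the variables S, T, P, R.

(S OR T OR P OR R) AND (S OR T OR NOT P OR NOT R) AND (S OR NOT T OR P OR NOT R) AND (S OR NOT T OR NOT P OR R) AND (NOT S OR T OR P OR NOT R) AND (NOT S OR T OR NOT P OR R) AND (NOT S OR NOT T OR P OR R) AND (NOT S OR NOT T OR NOT P OR NOT R)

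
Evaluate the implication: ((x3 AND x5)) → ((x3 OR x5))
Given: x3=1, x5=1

Antecedent ((x3 AND x5)) = 1; consequent ((x3 OR x5)) = 1.
1 → 1 = 1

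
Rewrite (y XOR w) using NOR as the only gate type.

((((y NOR w) NOR (y NOR w)) NOR ((y NOR w) NOR (y NOR w))) NOR ((((y NOR y) NOR (w NOR w)) NOR ((y NOR y) NOR (w NOR w))) NOR (((y NOR y) NOR (w NOR w)) NOR ((y NOR y) NOR (w NOR w)))))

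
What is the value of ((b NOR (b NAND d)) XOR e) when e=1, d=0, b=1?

Substituting: ((1 NOR (1 NAND 0)) XOR 1)
= 1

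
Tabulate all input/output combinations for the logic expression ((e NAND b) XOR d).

d | e | b | Output
------------------
0 | 0 | 0 | 1
0 | 0 | 1 | 1
0 | 1 | 0 | 1
0 | 1 | 1 | 0
1 | 0 | 0 | 0
1 | 0 | 1 | 0
1 | 1 | 0 | 0
1 | 1 | 1 | 1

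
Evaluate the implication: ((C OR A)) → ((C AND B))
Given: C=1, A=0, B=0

Antecedent ((C OR A)) = 1; consequent ((C AND B)) = 0.
1 → 0 = 0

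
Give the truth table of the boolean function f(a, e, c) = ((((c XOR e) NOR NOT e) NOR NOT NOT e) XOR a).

a | e | c | Output
------------------
0 | 0 | 0 | 1
0 | 0 | 1 | 1
0 | 1 | 0 | 0
0 | 1 | 1 | 0
1 | 0 | 0 | 0
1 | 0 | 1 | 0
1 | 1 | 0 | 1
1 | 1 | 1 | 1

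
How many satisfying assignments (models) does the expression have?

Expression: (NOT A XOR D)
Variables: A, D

Satisfying assignments: (0,0), (1,1)
Count: 2 out of 4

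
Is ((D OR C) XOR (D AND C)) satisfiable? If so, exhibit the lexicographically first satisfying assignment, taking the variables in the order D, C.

D=0, C=1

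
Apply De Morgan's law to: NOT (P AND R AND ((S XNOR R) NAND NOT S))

NOT P OR NOT R OR NOT ((S XNOR R) NAND NOT S)
De Morgan's: NOT(AND of terms) = OR of negations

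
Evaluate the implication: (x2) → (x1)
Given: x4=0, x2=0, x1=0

Antecedent (x2) = 0; consequent (x1) = 0.
0 → 0 = 1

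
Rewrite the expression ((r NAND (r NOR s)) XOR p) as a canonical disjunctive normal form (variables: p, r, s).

(NOT p AND NOT r AND NOT s) OR (NOT p AND NOT r AND s) OR (NOT p AND r AND NOT s) OR (NOT p AND r AND s)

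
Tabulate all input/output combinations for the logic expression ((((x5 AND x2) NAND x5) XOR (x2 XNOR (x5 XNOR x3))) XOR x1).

x2 | x1 | x5 | x3 | Output
--------------------------
0 | 0 | 0 | 0 | 1
0 | 0 | 0 | 1 | 0
0 | 0 | 1 | 0 | 0
0 | 0 | 1 | 1 | 1
0 | 1 | 0 | 0 | 0
0 | 1 | 0 | 1 | 1
0 | 1 | 1 | 0 | 1
0 | 1 | 1 | 1 | 0
1 | 0 | 0 | 0 | 0
1 | 0 | 0 | 1 | 1
1 | 0 | 1 | 0 | 0
1 | 0 | 1 | 1 | 1
1 | 1 | 0 | 0 | 1
1 | 1 | 0 | 1 | 0
1 | 1 | 1 | 0 | 1
1 | 1 | 1 | 1 | 0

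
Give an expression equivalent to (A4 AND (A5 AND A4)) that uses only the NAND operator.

((A4 NAND ((A5 NAND A4) NAND (A5 NAND A4))) NAND (A4 NAND ((A5 NAND A4) NAND (A5 NAND A4))))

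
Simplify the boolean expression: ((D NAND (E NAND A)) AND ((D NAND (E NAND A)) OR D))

By absorption (E AND (E OR v) = E):
= (D NAND (E NAND A))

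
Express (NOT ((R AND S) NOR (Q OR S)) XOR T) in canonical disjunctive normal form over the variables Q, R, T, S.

(NOT Q AND NOT R AND NOT T AND S) OR (NOT Q AND NOT R AND T AND NOT S) OR (NOT Q AND R AND NOT T AND S) OR (NOT Q AND R AND T AND NOT S) OR (Q AND NOT R AND NOT T AND NOT S) OR (Q AND NOT R AND NOT T AND S) OR (Q AND R AND NOT T AND NOT S) OR (Q AND R AND NOT T AND S)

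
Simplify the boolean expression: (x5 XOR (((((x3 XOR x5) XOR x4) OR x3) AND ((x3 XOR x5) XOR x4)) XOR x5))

By XOR self-cancellation ((E XOR v) XOR v = E) then absorption (E AND (E OR v) = E):
= ((x3 XOR x5) XOR x4)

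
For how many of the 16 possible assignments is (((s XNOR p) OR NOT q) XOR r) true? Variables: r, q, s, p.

Satisfying assignments: (0,0,0,0), (0,0,0,1), (0,0,1,0), (0,0,1,1), (0,1,0,0), (0,1,1,1), (1,1,0,1), (1,1,1,0)
Count: 8 out of 16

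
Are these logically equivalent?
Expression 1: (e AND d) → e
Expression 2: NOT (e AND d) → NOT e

No, Inverse is not equivalent to original (counterexample: d=0, e=1)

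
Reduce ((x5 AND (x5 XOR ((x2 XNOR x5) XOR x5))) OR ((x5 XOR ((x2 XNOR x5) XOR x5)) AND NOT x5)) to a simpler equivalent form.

By distribution ((E AND v) OR (E AND NOT v) = E) then XOR self-cancellation ((E XOR v) XOR v = E):
= (x2 XNOR x5)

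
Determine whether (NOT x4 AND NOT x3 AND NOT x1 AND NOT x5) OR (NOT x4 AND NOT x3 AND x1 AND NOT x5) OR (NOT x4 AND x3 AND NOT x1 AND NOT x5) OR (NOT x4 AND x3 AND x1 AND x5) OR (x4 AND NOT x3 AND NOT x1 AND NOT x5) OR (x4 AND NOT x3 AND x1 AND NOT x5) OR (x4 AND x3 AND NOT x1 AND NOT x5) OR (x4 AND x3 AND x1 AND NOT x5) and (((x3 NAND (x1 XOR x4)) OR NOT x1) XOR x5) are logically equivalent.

Yes, they are equivalent — the two output columns agree on all 16 assignments:
x4 | x3 | x1 | x5 | Expression 1 | Expression 2
-----------------------------------------------
0 | 0 | 0 | 0 | 1 | 1
0 | 0 | 0 | 1 | 0 | 0
0 | 0 | 1 | 0 | 1 | 1
0 | 0 | 1 | 1 | 0 | 0
0 | 1 | 0 | 0 | 1 | 1
0 | 1 | 0 | 1 | 0 | 0
0 | 1 | 1 | 0 | 0 | 0
0 | 1 | 1 | 1 | 1 | 1
1 | 0 | 0 | 0 | 1 | 1
1 | 0 | 0 | 1 | 0 | 0
1 | 0 | 1 | 0 | 1 | 1
1 | 0 | 1 | 1 | 0 | 0
1 | 1 | 0 | 0 | 1 | 1
1 | 1 | 0 | 1 | 0 | 0
1 | 1 | 1 | 0 | 1 | 1
1 | 1 | 1 | 1 | 0 | 0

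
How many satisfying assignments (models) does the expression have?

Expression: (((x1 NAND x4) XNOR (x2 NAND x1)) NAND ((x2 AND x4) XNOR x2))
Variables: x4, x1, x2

Satisfying assignments: (0,0,1), (0,1,1), (1,1,0)
Count: 3 out of 8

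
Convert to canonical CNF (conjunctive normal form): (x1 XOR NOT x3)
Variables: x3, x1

(x3 OR NOT x1) AND (NOT x3 OR x1)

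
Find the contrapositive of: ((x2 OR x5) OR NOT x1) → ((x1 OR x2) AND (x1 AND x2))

Contrapositive: NOT ((x1 OR x2) AND (x1 AND x2)) → NOT ((x2 OR x5) OR NOT x1)
Note: A statement and its contrapositive are logically equivalent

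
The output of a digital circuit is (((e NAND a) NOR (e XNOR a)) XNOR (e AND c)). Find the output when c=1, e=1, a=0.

Substituting: (((1 NAND 0) NOR (1 XNOR 0)) XNOR (1 AND 1))
= 0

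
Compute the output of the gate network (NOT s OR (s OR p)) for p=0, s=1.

Substituting: (NOT 1 OR (1 OR 0))
= 1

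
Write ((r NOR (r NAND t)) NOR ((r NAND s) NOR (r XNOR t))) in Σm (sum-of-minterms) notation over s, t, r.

Σm(0, 1, 2, 3, 4, 6, 7) = (NOT s AND NOT t AND NOT r) OR (NOT s AND NOT t AND r) OR (NOT s AND t AND NOT r) OR (NOT s AND t AND r) OR (s AND NOT t AND NOT r) OR (s AND t AND NOT r) OR (s AND t AND r)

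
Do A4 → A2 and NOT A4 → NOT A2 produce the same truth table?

No, Inverse is not equivalent to original (counterexample: A4=0, A2=1)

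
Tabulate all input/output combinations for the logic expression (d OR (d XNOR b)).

d | b | Output
--------------
0 | 0 | 1
0 | 1 | 0
1 | 0 | 1
1 | 1 | 1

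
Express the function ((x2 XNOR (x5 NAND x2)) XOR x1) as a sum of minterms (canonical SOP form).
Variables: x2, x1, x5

Σm(2, 3, 4, 7) = (NOT x2 AND x1 AND NOT x5) OR (NOT x2 AND x1 AND x5) OR (x2 AND NOT x1 AND NOT x5) OR (x2 AND x1 AND x5)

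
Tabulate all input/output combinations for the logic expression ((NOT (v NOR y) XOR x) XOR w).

v | x | w | y | Output
----------------------
0 | 0 | 0 | 0 | 0
0 | 0 | 0 | 1 | 1
0 | 0 | 1 | 0 | 1
0 | 0 | 1 | 1 | 0
0 | 1 | 0 | 0 | 1
0 | 1 | 0 | 1 | 0
0 | 1 | 1 | 0 | 0
0 | 1 | 1 | 1 | 1
1 | 0 | 0 | 0 | 1
1 | 0 | 0 | 1 | 1
1 | 0 | 1 | 0 | 0
1 | 0 | 1 | 1 | 0
1 | 1 | 0 | 0 | 0
1 | 1 | 0 | 1 | 0
1 | 1 | 1 | 0 | 1
1 | 1 | 1 | 1 | 1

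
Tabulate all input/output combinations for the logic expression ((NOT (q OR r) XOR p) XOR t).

p | r | q | t | Output
----------------------
0 | 0 | 0 | 0 | 1
0 | 0 | 0 | 1 | 0
0 | 0 | 1 | 0 | 0
0 | 0 | 1 | 1 | 1
0 | 1 | 0 | 0 | 0
0 | 1 | 0 | 1 | 1
0 | 1 | 1 | 0 | 0
0 | 1 | 1 | 1 | 1
1 | 0 | 0 | 0 | 0
1 | 0 | 0 | 1 | 1
1 | 0 | 1 | 0 | 1
1 | 0 | 1 | 1 | 0
1 | 1 | 0 | 0 | 1
1 | 1 | 0 | 1 | 0
1 | 1 | 1 | 0 | 1
1 | 1 | 1 | 1 | 0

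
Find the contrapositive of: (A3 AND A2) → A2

Contrapositive: NOT A2 → NOT (A3 AND A2)
Note: A statement and its contrapositive are logically equivalent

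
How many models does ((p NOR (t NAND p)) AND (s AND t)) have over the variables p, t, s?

No assignment satisfies the expression.
Count: 0 out of 8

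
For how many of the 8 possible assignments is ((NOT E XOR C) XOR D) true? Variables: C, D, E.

Satisfying assignments: (0,0,0), (0,1,1), (1,0,1), (1,1,0)
Count: 4 out of 8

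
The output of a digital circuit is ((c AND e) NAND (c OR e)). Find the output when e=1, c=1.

Substituting: ((1 AND 1) NAND (1 OR 1))
= 0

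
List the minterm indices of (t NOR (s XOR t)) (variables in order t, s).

Σm(0) = (NOT t AND NOT s)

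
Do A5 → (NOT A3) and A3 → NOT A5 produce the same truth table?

Yes, Contrapositive is always equivalent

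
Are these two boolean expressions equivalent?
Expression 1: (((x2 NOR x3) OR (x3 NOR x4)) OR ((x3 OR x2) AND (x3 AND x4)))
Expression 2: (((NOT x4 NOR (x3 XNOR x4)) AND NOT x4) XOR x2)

No. Counterexample: with x4=0, x3=0, x2=0, Expression 1 = 1 but Expression 2 = 0.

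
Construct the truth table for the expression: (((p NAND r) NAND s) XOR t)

s | r | t | p | Output
----------------------
0 | 0 | 0 | 0 | 1
0 | 0 | 0 | 1 | 1
0 | 0 | 1 | 0 | 0
0 | 0 | 1 | 1 | 0
0 | 1 | 0 | 0 | 1
0 | 1 | 0 | 1 | 1
0 | 1 | 1 | 0 | 0
0 | 1 | 1 | 1 | 0
1 | 0 | 0 | 0 | 0
1 | 0 | 0 | 1 | 0
1 | 0 | 1 | 0 | 1
1 | 0 | 1 | 1 | 1
1 | 1 | 0 | 0 | 0
1 | 1 | 0 | 1 | 1
1 | 1 | 1 | 0 | 1
1 | 1 | 1 | 1 | 0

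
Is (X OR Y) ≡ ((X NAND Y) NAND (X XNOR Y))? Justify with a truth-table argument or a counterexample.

Yes, they are equivalent — the two output columns agree on all 4 assignments:
X | Y | Expression 1 | Expression 2
-----------------------------------
0 | 0 | 0 | 0
0 | 1 | 1 | 1
1 | 0 | 1 | 1
1 | 1 | 1 | 1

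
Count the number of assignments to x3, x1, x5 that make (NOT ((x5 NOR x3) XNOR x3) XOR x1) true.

Satisfying assignments: (0,0,0), (0,1,1), (1,0,0), (1,0,1)
Count: 4 out of 8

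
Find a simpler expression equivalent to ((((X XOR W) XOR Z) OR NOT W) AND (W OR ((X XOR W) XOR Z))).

By distribution ((E OR v) AND (E OR NOT v) = E):
= ((X XOR W) XOR Z)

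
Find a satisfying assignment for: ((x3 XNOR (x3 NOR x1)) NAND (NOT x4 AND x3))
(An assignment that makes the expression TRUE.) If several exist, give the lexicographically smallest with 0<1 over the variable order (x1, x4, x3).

x1=0, x4=0, x3=0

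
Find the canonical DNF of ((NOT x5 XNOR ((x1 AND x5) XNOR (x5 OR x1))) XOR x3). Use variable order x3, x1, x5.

(NOT x3 AND NOT x1 AND NOT x5) OR (NOT x3 AND NOT x1 AND x5) OR (x3 AND x1 AND NOT x5) OR (x3 AND x1 AND x5)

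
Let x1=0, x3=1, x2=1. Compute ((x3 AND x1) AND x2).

Substituting: ((1 AND 0) AND 1)
= 0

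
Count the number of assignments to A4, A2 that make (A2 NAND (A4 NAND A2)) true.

Satisfying assignments: (0,0), (1,0), (1,1)
Count: 3 out of 4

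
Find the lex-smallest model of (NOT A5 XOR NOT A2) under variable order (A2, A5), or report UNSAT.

A2=0, A5=1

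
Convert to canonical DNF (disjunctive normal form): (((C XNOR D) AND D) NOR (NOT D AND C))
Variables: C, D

(NOT C AND NOT D) OR (NOT C AND D)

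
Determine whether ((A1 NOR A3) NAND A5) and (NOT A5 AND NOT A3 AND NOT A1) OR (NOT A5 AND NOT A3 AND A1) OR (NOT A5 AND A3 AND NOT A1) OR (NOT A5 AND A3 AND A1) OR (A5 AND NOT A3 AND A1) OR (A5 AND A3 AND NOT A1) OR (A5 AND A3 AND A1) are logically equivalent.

Yes, they are equivalent — the two output columns agree on all 8 assignments:
A5 | A3 | A1 | Expression 1 | Expression 2
------------------------------------------
0 | 0 | 0 | 1 | 1
0 | 0 | 1 | 1 | 1
0 | 1 | 0 | 1 | 1
0 | 1 | 1 | 1 | 1
1 | 0 | 0 | 0 | 0
1 | 0 | 1 | 1 | 1
1 | 1 | 0 | 1 | 1
1 | 1 | 1 | 1 | 1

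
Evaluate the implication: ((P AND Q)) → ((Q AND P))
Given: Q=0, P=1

Antecedent ((P AND Q)) = 0; consequent ((Q AND P)) = 0.
0 → 0 = 1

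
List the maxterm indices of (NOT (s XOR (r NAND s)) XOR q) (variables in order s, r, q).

ΠM(0, 2, 5, 6) = (s OR r OR q) AND (s OR NOT r OR q) AND (NOT s OR r OR NOT q) AND (NOT s OR NOT r OR q)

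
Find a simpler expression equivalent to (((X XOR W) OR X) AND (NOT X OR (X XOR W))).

By distribution ((E OR v) AND (E OR NOT v) = E):
= (X XOR W)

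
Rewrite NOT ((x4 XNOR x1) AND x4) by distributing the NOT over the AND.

NOT (x4 XNOR x1) OR NOT x4
De Morgan's: NOT(AND of terms) = OR of negations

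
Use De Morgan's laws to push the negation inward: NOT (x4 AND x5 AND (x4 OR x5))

NOT x4 OR NOT x5 OR NOT (x4 OR x5)
De Morgan's: NOT(AND of terms) = OR of negations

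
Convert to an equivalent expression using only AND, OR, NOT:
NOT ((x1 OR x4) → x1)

(x1 OR x4) AND NOT x1
(Negated implication: NOT(A → B) = A AND NOT B)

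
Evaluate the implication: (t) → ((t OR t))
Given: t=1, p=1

Antecedent (t) = 1; consequent ((t OR t)) = 1.
1 → 1 = 1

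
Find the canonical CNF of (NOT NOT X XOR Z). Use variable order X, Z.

(X OR Z) AND (NOT X OR NOT Z)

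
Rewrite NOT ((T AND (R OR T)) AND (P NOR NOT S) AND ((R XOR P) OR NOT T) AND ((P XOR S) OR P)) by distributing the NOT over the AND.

NOT (T AND (R OR T)) OR NOT (P NOR NOT S) OR NOT ((R XOR P) OR NOT T) OR NOT ((P XOR S) OR P)
De Morgan's: NOT(AND of terms) = OR of negations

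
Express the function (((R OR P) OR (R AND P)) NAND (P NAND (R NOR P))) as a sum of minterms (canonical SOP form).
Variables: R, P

Σm(0) = (NOT R AND NOT P)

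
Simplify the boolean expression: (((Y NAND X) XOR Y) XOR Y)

By XOR self-cancellation ((E XOR v) XOR v = E):
= (Y NAND X)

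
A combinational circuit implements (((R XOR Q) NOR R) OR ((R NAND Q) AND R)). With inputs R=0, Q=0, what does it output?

Substituting: (((0 XOR 0) NOR 0) OR ((0 NAND 0) AND 0))
= 1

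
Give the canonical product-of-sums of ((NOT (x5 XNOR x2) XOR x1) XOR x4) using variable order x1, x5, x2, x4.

ΠM(0, 3, 5, 6, 9, 10, 12, 15) = (x1 OR x5 OR x2 OR x4) AND (x1 OR x5 OR NOT x2 OR NOT x4) AND (x1 OR NOT x5 OR x2 OR NOT x4) AND (x1 OR NOT x5 OR NOT x2 OR x4) AND (NOT x1 OR x5 OR x2 OR NOT x4) AND (NOT x1 OR x5 OR NOT x2 OR x4) AND (NOT x1 OR NOT x5 OR x2 OR x4) AND (NOT x1 OR NOT x5 OR NOT x2 OR NOT x4)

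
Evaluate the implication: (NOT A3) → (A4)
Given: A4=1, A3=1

Antecedent (NOT A3) = 0; consequent (A4) = 1.
0 → 1 = 1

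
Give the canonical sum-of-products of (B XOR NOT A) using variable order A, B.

Σm(0, 3) = (NOT A AND NOT B) OR (A AND B)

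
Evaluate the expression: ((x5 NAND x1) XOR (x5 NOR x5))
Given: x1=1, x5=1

Substituting: ((1 NAND 1) XOR (1 NOR 1))
= 0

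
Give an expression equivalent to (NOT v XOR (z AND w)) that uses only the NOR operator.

(((((v NOR v) NOR ((z NOR z) NOR (w NOR w))) NOR ((v NOR v) NOR ((z NOR z) NOR (w NOR w)))) NOR (((v NOR v) NOR ((z NOR z) NOR (w NOR w))) NOR ((v NOR v) NOR ((z NOR z) NOR (w NOR w))))) NOR (((((v NOR v) NOR (v NOR v)) NOR (((z NOR z) NOR (w NOR w)) NOR ((z NOR z) NOR (w NOR w)))) NOR (((v NOR v) NOR (v NOR v)) NOR (((z NOR z) NOR (w NOR w)) NOR ((z NOR z) NOR (w NOR w))))) NOR ((((v NOR v) NOR (v NOR v)) NOR (((z NOR z) NOR (w NOR w)) NOR ((z NOR z) NOR (w NOR w)))) NOR (((v NOR v) NOR (v NOR v)) NOR (((z NOR z) NOR (w NOR w)) NOR ((z NOR z) NOR (w NOR w)))))))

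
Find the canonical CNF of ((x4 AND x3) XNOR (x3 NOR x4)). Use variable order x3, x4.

(x3 OR x4) AND (NOT x3 OR NOT x4)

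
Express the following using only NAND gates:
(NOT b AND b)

(((b NAND b) NAND b) NAND ((b NAND b) NAND b))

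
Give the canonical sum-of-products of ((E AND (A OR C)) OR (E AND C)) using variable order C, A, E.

Σm(3, 5, 7) = (NOT C AND A AND E) OR (C AND NOT A AND E) OR (C AND A AND E)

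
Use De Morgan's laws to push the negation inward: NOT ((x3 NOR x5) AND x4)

NOT (x3 NOR x5) OR NOT x4
De Morgan's: NOT(AND of terms) = OR of negations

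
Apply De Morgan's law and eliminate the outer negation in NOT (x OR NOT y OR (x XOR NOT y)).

NOT x AND y AND NOT (x XOR NOT y)
De Morgan's: NOT(OR of terms) = AND of negations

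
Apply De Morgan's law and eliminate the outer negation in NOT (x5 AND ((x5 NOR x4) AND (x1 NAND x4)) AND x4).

NOT x5 OR NOT ((x5 NOR x4) AND (x1 NAND x4)) OR NOT x4
De Morgan's: NOT(AND of terms) = OR of negations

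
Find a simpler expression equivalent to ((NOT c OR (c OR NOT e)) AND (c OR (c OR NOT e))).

By distribution ((E OR v) AND (E OR NOT v) = E):
= (c OR NOT e)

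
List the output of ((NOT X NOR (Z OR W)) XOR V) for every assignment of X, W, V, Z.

X | W | V | Z | Output
----------------------
0 | 0 | 0 | 0 | 0
0 | 0 | 0 | 1 | 0
0 | 0 | 1 | 0 | 1
0 | 0 | 1 | 1 | 1
0 | 1 | 0 | 0 | 0
0 | 1 | 0 | 1 | 0
0 | 1 | 1 | 0 | 1
0 | 1 | 1 | 1 | 1
1 | 0 | 0 | 0 | 1
1 | 0 | 0 | 1 | 0
1 | 0 | 1 | 0 | 0
1 | 0 | 1 | 1 | 1
1 | 1 | 0 | 0 | 0
1 | 1 | 0 | 1 | 0
1 | 1 | 1 | 0 | 1
1 | 1 | 1 | 1 | 1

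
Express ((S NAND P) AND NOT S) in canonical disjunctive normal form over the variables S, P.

(NOT S AND NOT P) OR (NOT S AND P)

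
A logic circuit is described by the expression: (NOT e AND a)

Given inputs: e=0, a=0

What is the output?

Substituting: (NOT 0 AND 0)
= 0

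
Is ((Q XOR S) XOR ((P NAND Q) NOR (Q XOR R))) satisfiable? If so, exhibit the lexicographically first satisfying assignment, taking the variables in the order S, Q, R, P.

S=0, Q=1, R=0, P=0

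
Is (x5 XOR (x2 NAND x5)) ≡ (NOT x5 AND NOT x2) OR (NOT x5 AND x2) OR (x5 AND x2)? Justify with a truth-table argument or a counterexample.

Yes, they are equivalent — the two output columns agree on all 4 assignments:
x5 | x2 | Expression 1 | Expression 2
-------------------------------------
0 | 0 | 1 | 1
0 | 1 | 1 | 1
1 | 0 | 0 | 0
1 | 1 | 1 | 1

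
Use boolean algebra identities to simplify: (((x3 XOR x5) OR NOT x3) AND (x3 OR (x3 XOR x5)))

By distribution ((E OR v) AND (E OR NOT v) = E):
= (x3 XOR x5)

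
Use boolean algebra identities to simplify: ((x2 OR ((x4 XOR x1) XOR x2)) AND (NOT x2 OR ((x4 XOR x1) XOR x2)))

By distribution ((E OR v) AND (E OR NOT v) = E):
= ((x4 XOR x1) XOR x2)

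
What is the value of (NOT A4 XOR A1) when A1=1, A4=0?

Substituting: (NOT 0 XOR 1)
= 0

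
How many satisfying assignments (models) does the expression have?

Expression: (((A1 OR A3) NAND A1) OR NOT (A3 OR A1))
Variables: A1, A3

Satisfying assignments: (0,0), (0,1)
Count: 2 out of 4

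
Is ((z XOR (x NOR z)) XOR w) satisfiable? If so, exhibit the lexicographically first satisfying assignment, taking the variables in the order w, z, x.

w=0, z=0, x=0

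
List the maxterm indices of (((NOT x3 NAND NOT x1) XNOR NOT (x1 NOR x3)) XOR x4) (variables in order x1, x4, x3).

ΠM(2, 3, 6, 7) = (x1 OR NOT x4 OR x3) AND (x1 OR NOT x4 OR NOT x3) AND (NOT x1 OR NOT x4 OR x3) AND (NOT x1 OR NOT x4 OR NOT x3)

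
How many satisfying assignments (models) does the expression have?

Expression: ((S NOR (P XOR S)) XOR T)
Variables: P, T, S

Satisfying assignments: (0,0,0), (0,1,1), (1,1,0), (1,1,1)
Count: 4 out of 8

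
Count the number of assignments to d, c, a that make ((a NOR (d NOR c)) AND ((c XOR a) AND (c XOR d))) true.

Satisfying assignments: (0,1,0)
Count: 1 out of 8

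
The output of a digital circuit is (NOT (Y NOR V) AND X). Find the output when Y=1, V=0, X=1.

Substituting: (NOT (1 NOR 0) AND 1)
= 1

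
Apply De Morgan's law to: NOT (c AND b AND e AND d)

NOT c OR NOT b OR NOT e OR NOT d
De Morgan's: NOT(AND of terms) = OR of negations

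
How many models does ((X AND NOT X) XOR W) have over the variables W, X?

Satisfying assignments: (1,0), (1,1)
Count: 2 out of 4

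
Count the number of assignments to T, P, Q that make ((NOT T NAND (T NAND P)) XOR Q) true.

Satisfying assignments: (0,0,1), (0,1,1), (1,0,0), (1,1,0)
Count: 4 out of 8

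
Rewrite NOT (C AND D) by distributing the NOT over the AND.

NOT C OR NOT D
De Morgan's: NOT(AND of terms) = OR of negations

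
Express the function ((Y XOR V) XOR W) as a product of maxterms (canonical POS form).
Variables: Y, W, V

ΠM(0, 3, 5, 6) = (Y OR W OR V) AND (Y OR NOT W OR NOT V) AND (NOT Y OR W OR NOT V) AND (NOT Y OR NOT W OR V)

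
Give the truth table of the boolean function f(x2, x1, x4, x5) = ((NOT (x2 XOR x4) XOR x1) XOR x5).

x2 | x1 | x4 | x5 | Output
--------------------------
0 | 0 | 0 | 0 | 1
0 | 0 | 0 | 1 | 0
0 | 0 | 1 | 0 | 0
0 | 0 | 1 | 1 | 1
0 | 1 | 0 | 0 | 0
0 | 1 | 0 | 1 | 1
0 | 1 | 1 | 0 | 1
0 | 1 | 1 | 1 | 0
1 | 0 | 0 | 0 | 0
1 | 0 | 0 | 1 | 1
1 | 0 | 1 | 0 | 1
1 | 0 | 1 | 1 | 0
1 | 1 | 0 | 0 | 1
1 | 1 | 0 | 1 | 0
1 | 1 | 1 | 0 | 0
1 | 1 | 1 | 1 | 1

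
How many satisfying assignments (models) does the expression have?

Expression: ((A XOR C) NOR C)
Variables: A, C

Satisfying assignments: (0,0)
Count: 1 out of 4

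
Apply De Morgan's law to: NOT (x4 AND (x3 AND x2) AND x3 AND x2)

NOT x4 OR NOT (x3 AND x2) OR NOT x3 OR NOT x2
De Morgan's: NOT(AND of terms) = OR of negations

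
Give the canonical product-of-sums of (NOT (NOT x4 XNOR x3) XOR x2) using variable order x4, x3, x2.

ΠM(1, 2, 4, 7) = (x4 OR x3 OR NOT x2) AND (x4 OR NOT x3 OR x2) AND (NOT x4 OR x3 OR x2) AND (NOT x4 OR NOT x3 OR NOT x2)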